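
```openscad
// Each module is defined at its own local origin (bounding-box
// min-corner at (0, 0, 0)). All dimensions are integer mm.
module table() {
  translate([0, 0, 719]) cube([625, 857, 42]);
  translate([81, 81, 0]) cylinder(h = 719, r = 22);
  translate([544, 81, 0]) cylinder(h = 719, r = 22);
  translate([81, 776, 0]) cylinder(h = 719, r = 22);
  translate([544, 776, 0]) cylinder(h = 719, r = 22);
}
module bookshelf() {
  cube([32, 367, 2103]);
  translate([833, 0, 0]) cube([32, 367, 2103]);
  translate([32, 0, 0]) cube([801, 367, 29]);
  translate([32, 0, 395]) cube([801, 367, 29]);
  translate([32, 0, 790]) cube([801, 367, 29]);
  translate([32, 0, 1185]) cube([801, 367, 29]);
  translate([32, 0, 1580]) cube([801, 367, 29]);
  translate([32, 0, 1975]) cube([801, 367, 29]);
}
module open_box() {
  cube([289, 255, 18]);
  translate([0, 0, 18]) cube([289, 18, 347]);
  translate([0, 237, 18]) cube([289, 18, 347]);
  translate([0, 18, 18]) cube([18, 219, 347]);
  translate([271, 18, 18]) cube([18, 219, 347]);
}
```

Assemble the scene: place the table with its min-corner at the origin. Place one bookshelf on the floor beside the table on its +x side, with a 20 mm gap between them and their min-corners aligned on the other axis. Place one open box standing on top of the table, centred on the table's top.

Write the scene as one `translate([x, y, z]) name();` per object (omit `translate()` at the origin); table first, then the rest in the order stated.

table();
translate([645, 0, 0]) bookshelf();
translate([168, 301, 761]) open_box();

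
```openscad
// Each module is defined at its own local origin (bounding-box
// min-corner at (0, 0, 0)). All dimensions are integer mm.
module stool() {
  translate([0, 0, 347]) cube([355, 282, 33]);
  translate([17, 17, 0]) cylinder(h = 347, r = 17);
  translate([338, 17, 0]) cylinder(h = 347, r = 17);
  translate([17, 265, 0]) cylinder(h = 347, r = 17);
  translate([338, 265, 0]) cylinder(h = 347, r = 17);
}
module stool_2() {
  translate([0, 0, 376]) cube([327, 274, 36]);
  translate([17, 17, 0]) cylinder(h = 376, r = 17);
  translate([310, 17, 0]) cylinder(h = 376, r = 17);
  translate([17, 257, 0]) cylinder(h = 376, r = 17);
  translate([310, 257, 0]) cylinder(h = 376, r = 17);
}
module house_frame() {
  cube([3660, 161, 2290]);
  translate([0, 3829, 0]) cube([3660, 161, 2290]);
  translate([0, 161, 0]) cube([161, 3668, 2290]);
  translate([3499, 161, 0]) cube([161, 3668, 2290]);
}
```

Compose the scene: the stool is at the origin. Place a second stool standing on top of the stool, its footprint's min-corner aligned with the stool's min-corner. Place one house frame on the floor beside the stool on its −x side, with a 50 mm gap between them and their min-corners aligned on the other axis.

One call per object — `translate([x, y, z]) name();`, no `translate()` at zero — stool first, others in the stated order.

stool();
translate([0, 0, 380]) stool_2();
translate([-3710, 0, 0]) house_frame();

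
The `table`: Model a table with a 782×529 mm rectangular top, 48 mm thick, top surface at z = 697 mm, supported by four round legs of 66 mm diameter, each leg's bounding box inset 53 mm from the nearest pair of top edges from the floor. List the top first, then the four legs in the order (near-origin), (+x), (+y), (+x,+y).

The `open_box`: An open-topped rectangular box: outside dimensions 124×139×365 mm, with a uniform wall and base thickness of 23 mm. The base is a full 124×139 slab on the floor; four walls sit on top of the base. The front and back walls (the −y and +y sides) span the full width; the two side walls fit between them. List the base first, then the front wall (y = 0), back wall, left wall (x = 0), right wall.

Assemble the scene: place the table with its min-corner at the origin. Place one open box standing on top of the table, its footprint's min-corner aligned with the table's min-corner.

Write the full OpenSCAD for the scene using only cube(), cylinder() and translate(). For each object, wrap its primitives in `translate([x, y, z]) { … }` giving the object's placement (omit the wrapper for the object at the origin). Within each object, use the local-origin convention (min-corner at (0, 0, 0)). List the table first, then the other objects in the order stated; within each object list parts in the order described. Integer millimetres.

translate([0, 0, 649]) cube([782, 529, 48]);
translate([86, 86, 0]) cylinder(h = 649, r = 33);
translate([696, 86, 0]) cylinder(h = 649, r = 33);
translate([86, 443, 0]) cylinder(h = 649, r = 33);
translate([696, 443, 0]) cylinder(h = 649, r = 33);
translate([0, 0, 697]) {
  cube([124, 139, 23]);
  translate([0, 0, 23]) cube([124, 23, 342]);
  translate([0, 116, 23]) cube([124, 23, 342]);
  translate([0, 23, 23]) cube([23, 93, 342]);
  translate([101, 23, 23]) cube([23, 93, 342]);
}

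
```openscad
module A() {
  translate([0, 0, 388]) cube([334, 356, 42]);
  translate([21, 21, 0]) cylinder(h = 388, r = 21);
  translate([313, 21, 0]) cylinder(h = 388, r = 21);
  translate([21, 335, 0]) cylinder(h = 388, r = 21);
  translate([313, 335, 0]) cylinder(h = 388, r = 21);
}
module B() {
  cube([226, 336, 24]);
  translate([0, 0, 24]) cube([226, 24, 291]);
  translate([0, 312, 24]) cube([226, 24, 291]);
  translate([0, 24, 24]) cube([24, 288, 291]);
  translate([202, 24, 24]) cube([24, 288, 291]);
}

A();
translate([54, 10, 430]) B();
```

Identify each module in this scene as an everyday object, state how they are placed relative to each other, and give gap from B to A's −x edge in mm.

A is a stool. B is an open box. The open box is on top of the stool, centred. The gap from the open box to the stool's −x edge is 54 mm.

The open box's min-x is at 54; the stool's min-x is 0; gap = 54 mm.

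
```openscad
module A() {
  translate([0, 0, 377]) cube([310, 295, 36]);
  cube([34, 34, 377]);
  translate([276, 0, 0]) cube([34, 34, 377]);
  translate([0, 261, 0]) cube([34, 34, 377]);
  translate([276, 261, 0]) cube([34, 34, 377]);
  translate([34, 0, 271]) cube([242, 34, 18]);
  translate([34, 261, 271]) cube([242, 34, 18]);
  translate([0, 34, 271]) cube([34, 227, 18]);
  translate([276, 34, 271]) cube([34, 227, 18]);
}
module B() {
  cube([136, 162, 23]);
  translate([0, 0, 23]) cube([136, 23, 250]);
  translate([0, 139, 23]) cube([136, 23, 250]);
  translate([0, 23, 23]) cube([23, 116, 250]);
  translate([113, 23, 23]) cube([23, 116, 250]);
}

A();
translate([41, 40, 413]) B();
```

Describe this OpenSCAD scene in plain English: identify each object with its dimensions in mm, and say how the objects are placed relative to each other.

A is a four-legged stool. The seat is a 310×295×36 mm slab whose top surface is at z = 413 mm; four square legs, each 34×34 mm in cross-section, run from the floor (z = 0) to the underside of the seat, each flush with a corner of the seat. Four stretchers, 34 mm wide and 18 mm tall, connect adjacent legs with their undersides at z = 271 mm, each running between the inner faces of the legs it joins and aligned with the legs' outer faces on the other axis.

B is an open storage box with external size 136×162×273 mm and wall thickness 23 mm (the base is also 23 mm thick). The base covers the whole footprint; the four walls stand on the base, with the y-facing walls full-width and the x-facing walls fitting between their inner faces.

The open box is on top of the stool.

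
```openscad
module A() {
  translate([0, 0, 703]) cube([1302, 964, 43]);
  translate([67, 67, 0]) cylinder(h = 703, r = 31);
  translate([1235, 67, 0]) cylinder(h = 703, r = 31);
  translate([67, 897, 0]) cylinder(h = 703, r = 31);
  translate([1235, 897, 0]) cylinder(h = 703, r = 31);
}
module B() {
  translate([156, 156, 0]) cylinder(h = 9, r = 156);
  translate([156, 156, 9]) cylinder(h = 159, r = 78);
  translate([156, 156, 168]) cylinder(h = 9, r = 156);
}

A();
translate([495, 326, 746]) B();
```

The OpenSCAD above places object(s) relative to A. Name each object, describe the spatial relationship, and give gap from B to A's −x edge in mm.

A is a table. B is a spool. The spool is on top of the table, centred. The gap from the spool to the table's −x edge is 495 mm.

The spool's min-x is at 495; the table's min-x is 0; gap = 495 mm.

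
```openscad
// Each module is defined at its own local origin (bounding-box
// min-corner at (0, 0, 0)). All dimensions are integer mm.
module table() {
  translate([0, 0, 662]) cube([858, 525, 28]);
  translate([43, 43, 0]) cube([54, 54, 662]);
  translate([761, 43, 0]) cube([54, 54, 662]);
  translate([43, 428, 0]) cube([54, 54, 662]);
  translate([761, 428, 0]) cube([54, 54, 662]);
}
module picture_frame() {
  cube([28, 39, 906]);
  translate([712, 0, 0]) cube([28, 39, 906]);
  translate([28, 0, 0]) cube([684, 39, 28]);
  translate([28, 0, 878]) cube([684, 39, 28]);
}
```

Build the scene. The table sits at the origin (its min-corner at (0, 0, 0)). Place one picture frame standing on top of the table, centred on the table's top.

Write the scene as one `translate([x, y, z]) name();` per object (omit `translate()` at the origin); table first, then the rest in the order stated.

table();
translate([59, 243, 690]) picture_frame();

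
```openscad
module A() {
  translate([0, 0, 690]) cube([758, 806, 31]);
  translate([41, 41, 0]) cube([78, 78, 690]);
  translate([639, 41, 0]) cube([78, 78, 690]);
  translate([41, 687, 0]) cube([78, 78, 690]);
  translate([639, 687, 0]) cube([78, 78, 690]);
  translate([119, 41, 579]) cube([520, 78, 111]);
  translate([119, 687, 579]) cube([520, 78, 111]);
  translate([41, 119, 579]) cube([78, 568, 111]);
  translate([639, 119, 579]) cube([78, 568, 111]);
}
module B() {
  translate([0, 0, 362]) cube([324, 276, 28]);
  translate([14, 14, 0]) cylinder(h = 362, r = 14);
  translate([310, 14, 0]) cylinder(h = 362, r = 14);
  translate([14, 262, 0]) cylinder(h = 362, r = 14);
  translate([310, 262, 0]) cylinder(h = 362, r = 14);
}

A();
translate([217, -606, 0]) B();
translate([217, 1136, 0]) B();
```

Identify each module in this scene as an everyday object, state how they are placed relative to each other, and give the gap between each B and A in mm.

A is a table. B is a stool. Two stools sit around the table at the −y, +y sides. The gap between each stool and the table is 330 mm.

Each stool's nearest face is 330 mm from the table's bounding box.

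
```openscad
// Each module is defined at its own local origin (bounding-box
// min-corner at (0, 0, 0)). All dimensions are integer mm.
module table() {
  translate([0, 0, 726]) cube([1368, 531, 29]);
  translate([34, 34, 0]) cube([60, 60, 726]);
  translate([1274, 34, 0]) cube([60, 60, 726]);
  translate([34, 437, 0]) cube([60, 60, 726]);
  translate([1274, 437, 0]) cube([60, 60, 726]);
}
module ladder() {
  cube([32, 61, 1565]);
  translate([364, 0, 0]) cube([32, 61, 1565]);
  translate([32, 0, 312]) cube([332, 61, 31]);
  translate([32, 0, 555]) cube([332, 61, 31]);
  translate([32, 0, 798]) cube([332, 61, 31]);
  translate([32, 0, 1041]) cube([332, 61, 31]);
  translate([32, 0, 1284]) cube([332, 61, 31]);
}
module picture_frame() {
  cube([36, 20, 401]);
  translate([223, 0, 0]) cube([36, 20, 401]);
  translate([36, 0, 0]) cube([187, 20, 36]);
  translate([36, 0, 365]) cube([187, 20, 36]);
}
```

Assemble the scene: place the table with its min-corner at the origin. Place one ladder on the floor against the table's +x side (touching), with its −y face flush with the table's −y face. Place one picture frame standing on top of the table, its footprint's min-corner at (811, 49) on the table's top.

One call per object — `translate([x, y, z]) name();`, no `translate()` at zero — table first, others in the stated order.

table();
translate([1368, 0, 0]) ladder();
translate([811, 49, 755]) picture_frame();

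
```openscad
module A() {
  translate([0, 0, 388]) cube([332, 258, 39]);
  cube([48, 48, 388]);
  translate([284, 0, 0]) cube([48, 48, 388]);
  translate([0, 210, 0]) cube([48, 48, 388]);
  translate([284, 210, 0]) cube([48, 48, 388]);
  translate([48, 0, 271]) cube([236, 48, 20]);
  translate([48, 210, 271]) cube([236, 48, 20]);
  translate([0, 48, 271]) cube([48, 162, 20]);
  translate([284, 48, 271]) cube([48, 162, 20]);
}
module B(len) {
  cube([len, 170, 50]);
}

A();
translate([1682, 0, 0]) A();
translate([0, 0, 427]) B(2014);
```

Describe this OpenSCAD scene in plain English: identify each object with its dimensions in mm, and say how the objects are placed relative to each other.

A is a four-legged stool. The seat is 332×258 mm, 39 mm thick, top at z = 427 mm. It stands on four square legs, each 48×48 mm in cross-section, from z = 0 to the seat underside, each flush with a corner of the seat. Four stretchers, 48 mm wide and 20 mm tall, connect adjacent legs with their undersides at z = 271 mm, each running between the inner faces of the legs it joins and aligned with the legs' outer faces on the other axis.

B is a rectangular beam 2014 mm long (x), 170 mm deep (y), 50 mm thick (z).

The beam spans the tops of two stools placed 1350 mm apart, resting at z = 427 mm.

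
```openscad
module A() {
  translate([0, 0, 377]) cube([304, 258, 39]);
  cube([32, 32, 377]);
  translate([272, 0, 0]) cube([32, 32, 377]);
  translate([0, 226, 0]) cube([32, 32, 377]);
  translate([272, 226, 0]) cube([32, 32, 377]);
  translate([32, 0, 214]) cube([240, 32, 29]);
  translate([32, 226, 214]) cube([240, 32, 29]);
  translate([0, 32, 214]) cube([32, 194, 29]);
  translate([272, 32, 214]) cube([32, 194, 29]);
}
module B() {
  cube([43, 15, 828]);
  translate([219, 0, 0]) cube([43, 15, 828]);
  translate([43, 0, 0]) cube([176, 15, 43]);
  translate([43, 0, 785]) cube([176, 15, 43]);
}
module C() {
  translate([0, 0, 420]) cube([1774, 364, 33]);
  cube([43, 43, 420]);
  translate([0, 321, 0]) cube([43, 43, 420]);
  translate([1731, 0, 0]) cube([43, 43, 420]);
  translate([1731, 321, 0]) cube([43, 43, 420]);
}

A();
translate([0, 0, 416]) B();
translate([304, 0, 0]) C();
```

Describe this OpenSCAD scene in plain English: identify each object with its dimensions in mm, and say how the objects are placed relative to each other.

A is a four-legged stool. The seat is 304×258 mm, 39 mm thick, top at z = 416 mm. It stands on four square legs, each 32×32 mm in cross-section, from z = 0 to the seat underside, each flush with a corner of the seat. Four stretchers, 32 mm wide and 29 mm tall, connect adjacent legs with their undersides at z = 214 mm, each running between the inner faces of the legs it joins and aligned with the legs' outer faces on the other axis.

B is a picture frame with a 176×742 mm rectangular opening (x by z) and a uniform 43 mm border on every side. Frame depth is 15 mm along y. It is built from two vertical stiles running the full outside height and two horizontal rails spanning the gap between the stiles.

C is a bench: a 1774×364 mm seat slab, 33 mm thick, top at z = 453 mm, on four 43×43 mm square legs flush with the seat corners and standing on z = 0.

The picture frame is on top of the stool. The bench is against the stool's +x side, with their −y faces flush.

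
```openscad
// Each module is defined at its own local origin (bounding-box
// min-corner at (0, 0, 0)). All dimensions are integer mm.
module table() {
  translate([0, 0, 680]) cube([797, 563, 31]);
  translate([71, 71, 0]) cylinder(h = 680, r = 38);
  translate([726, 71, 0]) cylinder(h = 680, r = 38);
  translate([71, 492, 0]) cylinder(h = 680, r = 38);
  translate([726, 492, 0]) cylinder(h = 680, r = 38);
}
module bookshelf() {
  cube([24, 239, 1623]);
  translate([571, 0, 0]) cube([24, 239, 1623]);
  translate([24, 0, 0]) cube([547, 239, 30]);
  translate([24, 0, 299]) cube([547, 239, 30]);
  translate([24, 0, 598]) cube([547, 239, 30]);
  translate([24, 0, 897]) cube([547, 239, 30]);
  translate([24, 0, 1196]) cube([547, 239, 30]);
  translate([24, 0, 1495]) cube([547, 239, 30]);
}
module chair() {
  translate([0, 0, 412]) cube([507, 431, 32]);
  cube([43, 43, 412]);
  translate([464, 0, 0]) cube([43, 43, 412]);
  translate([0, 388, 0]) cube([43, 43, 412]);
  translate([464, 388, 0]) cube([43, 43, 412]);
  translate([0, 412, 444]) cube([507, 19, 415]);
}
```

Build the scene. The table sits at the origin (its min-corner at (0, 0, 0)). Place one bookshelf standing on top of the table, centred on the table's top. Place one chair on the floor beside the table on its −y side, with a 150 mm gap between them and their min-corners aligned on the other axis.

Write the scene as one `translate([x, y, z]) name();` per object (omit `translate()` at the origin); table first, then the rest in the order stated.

table();
translate([101, 162, 711]) bookshelf();
translate([0, -581, 0]) chair();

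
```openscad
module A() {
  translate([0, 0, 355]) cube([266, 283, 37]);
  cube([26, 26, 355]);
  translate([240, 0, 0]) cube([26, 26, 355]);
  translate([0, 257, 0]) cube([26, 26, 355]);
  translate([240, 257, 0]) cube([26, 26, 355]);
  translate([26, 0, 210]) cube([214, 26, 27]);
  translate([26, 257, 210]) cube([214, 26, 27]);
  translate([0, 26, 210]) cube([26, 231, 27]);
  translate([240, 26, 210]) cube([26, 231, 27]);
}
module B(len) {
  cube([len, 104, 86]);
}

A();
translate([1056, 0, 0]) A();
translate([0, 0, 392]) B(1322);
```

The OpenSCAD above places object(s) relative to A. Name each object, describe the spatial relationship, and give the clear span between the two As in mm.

A is a stool. B is a beam. A beam spans the tops of two stools. The clear span between the two stools is 790 mm.

Second stool starts at x = 1056; first ends at x = 266; clear span = 1056 − 266 = 790 mm.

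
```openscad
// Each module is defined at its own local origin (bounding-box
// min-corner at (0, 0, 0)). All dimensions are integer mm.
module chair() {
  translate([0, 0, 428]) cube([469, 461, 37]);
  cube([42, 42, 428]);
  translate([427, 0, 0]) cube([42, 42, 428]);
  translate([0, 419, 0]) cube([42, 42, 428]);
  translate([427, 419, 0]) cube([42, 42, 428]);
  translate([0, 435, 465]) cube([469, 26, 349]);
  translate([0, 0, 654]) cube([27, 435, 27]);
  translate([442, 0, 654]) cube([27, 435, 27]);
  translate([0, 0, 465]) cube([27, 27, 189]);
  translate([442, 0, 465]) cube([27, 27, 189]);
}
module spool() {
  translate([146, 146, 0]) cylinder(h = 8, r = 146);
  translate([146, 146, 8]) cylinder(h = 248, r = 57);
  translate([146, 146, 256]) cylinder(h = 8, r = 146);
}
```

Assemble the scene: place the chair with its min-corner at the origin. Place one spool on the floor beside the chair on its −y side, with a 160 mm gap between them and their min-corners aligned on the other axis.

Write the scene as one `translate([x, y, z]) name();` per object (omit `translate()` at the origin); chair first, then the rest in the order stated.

chair();
translate([0, -452, 0]) spool();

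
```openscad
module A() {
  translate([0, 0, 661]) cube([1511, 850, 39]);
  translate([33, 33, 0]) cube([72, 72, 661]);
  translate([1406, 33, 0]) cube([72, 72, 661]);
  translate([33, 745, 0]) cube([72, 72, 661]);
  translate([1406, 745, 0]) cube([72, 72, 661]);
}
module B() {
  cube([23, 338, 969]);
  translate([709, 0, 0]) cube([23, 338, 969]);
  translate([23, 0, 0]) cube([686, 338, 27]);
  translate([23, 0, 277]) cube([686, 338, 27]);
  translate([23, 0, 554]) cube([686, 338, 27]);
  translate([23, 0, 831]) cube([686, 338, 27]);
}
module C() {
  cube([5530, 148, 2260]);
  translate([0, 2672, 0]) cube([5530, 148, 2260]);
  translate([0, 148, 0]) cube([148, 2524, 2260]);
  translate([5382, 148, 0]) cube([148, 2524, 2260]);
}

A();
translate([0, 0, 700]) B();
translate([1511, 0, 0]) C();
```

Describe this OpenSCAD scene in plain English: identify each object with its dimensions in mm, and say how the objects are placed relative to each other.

A is a rectangular dining table. The top is 1511×850×39 mm with its upper surface at z = 700 mm. It stands on four 72×72 mm square legs, each inset 33 mm from the nearest pair of top edges, running from the floor to the underside of the top.

B is an open bookshelf. Two side panels, each 23 mm thick, 338 mm deep and 969 mm tall, stand 732 mm apart (outside-to-outside). Between them sit 4 shelves, each 27 mm thick and 338 mm deep, spanning the full gap between the sides. The bottom shelf rests on the floor (its underside at z = 0) and the clear gap between one shelf's top and the next shelf's underside is 250 mm.

C is the wall frame of a small rectangular building: four walls, each 2260 mm tall and 148 mm thick, enclosing a footprint 5530 mm (x) by 2820 mm (y) outside-to-outside, with no floor or roof. The front and back walls (the −y and +y sides) span the full width; the two side walls fit between them.

The bookshelf is on top of the table. The house frame is against the table's +x side, with their −y faces flush.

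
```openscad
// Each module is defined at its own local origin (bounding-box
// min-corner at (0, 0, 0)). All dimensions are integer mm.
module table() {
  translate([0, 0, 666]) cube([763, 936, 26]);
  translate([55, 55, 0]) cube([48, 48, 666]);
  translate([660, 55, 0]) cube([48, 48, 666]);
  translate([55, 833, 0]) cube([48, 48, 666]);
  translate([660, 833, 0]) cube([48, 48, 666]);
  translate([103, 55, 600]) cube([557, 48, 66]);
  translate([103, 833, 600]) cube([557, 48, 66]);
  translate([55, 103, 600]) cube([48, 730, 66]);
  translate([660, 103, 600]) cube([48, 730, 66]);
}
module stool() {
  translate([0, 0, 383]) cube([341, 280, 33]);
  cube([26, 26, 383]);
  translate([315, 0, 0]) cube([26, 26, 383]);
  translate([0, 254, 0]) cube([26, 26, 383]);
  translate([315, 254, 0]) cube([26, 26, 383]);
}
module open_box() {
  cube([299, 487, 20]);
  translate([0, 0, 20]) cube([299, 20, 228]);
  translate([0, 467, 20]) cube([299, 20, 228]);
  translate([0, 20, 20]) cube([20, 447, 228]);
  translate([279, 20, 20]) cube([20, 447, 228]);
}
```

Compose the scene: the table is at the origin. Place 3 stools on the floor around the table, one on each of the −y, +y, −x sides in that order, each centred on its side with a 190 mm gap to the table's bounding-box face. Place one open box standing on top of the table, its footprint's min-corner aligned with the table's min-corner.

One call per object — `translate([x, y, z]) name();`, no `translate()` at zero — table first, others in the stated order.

table();
translate([211, -470, 0]) stool();
translate([211, 1126, 0]) stool();
translate([-531, 328, 0]) stool();
translate([0, 0, 692]) open_box();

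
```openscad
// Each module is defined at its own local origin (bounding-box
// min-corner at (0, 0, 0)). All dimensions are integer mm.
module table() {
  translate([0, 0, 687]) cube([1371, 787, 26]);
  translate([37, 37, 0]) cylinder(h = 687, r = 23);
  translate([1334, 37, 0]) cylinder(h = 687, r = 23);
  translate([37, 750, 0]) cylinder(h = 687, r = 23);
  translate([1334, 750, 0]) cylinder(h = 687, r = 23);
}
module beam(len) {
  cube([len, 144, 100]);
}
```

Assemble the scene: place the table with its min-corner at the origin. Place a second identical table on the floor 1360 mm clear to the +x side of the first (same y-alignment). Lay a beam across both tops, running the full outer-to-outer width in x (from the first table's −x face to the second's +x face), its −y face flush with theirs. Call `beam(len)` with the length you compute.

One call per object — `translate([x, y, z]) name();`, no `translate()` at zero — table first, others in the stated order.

table();
translate([2731, 0, 0]) table();
translate([0, 0, 713]) beam(4102);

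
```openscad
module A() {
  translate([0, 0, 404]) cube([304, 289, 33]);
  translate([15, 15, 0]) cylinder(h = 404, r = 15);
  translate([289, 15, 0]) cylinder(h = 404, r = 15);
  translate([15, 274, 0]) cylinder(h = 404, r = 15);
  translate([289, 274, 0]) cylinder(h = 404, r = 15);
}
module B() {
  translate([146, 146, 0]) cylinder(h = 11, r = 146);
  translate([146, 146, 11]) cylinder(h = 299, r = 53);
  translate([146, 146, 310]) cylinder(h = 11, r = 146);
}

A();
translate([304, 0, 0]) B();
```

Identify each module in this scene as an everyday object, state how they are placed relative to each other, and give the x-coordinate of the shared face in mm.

The stool's +x face and the spool's −x face are both at x = 304 mm.

A is a stool. B is a spool. The spool is against the stool's +x side, with their −y faces flush. The x-coordinate of the shared face is 304 mm.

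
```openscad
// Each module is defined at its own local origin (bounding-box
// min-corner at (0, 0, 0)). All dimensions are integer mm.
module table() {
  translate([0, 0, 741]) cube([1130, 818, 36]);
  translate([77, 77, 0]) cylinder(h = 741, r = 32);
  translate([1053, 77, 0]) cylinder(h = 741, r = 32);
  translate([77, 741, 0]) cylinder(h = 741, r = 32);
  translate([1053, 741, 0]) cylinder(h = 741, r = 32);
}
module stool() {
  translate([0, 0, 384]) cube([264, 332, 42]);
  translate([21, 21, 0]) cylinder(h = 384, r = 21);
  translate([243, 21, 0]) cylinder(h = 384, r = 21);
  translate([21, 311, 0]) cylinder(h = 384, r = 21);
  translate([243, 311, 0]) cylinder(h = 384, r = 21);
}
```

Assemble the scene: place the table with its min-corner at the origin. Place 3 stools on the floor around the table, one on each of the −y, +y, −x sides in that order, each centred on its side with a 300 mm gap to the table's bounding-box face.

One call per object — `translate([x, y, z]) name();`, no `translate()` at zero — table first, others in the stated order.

table();
translate([433, -632, 0]) stool();
translate([433, 1118, 0]) stool();
translate([-564, 243, 0]) stool();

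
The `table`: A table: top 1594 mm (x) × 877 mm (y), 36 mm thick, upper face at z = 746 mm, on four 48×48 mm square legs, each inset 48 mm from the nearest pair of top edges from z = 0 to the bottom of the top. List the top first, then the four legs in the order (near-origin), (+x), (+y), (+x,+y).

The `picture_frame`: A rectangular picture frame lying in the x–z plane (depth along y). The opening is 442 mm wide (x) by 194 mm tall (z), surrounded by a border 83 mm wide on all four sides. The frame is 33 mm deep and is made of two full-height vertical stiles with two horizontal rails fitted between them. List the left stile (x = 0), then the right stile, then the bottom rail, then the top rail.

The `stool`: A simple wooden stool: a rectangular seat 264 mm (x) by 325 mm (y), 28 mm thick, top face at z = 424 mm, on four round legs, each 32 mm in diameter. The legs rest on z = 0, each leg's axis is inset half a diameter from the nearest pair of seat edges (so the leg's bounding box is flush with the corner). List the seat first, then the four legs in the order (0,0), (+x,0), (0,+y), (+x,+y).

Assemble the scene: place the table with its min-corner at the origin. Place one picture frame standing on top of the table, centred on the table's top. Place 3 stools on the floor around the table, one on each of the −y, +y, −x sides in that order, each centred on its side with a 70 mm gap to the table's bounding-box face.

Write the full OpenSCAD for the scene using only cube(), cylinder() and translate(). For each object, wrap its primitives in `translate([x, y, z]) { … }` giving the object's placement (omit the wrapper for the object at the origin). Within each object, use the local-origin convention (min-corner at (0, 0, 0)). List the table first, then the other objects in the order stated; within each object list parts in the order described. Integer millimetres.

translate([0, 0, 710]) cube([1594, 877, 36]);
translate([48, 48, 0]) cube([48, 48, 710]);
translate([1498, 48, 0]) cube([48, 48, 710]);
translate([48, 781, 0]) cube([48, 48, 710]);
translate([1498, 781, 0]) cube([48, 48, 710]);
translate([493, 422, 746]) {
  cube([83, 33, 360]);
  translate([525, 0, 0]) cube([83, 33, 360]);
  translate([83, 0, 0]) cube([442, 33, 83]);
  translate([83, 0, 277]) cube([442, 33, 83]);
}
translate([665, -395, 0]) {
  translate([0, 0, 396]) cube([264, 325, 28]);
  translate([16, 16, 0]) cylinder(h = 396, r = 16);
  translate([248, 16, 0]) cylinder(h = 396, r = 16);
  translate([16, 309, 0]) cylinder(h = 396, r = 16);
  translate([248, 309, 0]) cylinder(h = 396, r = 16);
}
translate([665, 947, 0]) {
  translate([0, 0, 396]) cube([264, 325, 28]);
  translate([16, 16, 0]) cylinder(h = 396, r = 16);
  translate([248, 16, 0]) cylinder(h = 396, r = 16);
  translate([16, 309, 0]) cylinder(h = 396, r = 16);
  translate([248, 309, 0]) cylinder(h = 396, r = 16);
}
translate([-334, 276, 0]) {
  translate([0, 0, 396]) cube([264, 325, 28]);
  translate([16, 16, 0]) cylinder(h = 396, r = 16);
  translate([248, 16, 0]) cylinder(h = 396, r = 16);
  translate([16, 309, 0]) cylinder(h = 396, r = 16);
  translate([248, 309, 0]) cylinder(h = 396, r = 16);
}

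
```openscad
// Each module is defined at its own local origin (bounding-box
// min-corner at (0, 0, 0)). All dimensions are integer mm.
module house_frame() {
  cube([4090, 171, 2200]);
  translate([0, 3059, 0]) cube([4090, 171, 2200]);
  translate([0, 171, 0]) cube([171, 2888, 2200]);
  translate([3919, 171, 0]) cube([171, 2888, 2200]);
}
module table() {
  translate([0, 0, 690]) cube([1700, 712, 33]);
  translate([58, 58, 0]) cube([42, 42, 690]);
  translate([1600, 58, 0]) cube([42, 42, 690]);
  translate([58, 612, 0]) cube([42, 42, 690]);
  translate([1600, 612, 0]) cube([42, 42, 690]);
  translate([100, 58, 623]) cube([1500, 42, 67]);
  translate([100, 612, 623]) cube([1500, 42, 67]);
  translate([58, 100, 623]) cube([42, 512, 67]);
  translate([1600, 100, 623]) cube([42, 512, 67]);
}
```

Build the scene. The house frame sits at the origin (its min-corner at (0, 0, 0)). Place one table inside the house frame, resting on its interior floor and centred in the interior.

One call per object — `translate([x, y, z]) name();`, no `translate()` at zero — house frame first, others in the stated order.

house_frame();
translate([1195, 1259, 0]) table();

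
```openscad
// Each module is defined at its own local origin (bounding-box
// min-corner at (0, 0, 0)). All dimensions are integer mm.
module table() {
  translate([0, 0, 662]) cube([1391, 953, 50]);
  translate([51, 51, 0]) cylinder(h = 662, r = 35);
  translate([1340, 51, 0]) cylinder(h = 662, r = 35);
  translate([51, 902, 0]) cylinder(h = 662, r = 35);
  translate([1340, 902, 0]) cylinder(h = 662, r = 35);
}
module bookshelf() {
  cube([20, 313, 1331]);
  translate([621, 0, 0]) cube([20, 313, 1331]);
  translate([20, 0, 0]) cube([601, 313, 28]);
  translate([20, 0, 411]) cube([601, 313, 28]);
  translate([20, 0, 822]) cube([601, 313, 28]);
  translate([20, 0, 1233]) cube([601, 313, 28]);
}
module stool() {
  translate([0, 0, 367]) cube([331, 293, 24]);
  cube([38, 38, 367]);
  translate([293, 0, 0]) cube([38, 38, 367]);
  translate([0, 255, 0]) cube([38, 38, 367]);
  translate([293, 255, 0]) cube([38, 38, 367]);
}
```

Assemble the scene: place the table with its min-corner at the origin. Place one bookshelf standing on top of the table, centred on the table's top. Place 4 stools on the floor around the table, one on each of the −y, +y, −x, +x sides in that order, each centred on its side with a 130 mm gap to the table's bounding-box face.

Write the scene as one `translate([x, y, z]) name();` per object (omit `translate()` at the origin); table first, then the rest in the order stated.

table();
translate([375, 320, 712]) bookshelf();
translate([530, -423, 0]) stool();
translate([530, 1083, 0]) stool();
translate([-461, 330, 0]) stool();
translate([1521, 330, 0]) stool();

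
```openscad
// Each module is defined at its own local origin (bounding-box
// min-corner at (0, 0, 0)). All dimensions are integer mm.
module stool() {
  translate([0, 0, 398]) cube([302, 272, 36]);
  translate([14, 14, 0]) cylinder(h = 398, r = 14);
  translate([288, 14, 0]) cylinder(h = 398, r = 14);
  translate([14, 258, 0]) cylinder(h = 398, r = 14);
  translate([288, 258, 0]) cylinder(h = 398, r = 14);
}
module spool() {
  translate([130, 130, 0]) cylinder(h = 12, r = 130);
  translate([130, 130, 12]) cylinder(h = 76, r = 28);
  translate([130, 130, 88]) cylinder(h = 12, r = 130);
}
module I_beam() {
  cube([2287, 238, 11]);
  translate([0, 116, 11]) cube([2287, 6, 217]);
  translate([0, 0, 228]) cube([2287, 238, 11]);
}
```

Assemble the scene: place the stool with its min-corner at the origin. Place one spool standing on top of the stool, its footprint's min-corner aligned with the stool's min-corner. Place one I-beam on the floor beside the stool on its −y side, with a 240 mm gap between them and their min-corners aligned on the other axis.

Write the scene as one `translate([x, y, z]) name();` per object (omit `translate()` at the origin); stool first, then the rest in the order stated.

stool();
translate([0, 0, 434]) spool();
translate([0, -478, 0]) I_beam();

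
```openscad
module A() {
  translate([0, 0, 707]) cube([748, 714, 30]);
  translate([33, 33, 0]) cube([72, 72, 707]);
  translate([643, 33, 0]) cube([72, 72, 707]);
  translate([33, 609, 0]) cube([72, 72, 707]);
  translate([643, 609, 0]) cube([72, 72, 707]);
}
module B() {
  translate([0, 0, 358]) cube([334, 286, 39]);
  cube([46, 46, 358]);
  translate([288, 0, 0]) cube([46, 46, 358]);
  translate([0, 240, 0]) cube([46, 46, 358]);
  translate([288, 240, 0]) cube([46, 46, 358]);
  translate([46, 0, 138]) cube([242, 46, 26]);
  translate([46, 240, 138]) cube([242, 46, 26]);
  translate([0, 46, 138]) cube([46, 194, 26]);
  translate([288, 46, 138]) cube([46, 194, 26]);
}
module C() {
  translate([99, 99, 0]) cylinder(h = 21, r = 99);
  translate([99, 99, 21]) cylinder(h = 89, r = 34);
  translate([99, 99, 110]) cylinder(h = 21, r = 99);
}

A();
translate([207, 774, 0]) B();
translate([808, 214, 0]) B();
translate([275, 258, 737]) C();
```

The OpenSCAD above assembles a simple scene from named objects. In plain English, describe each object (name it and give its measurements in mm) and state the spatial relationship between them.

A is a rectangular dining table. The top is 748×714×30 mm with its upper surface at z = 737 mm. It stands on four 72×72 mm square legs, each inset 33 mm from the nearest pair of top edges, running from the floor to the underside of the top.

B is a four-legged stool. The seat is 334×286 mm, 39 mm thick, top at z = 397 mm. It stands on four square legs, each 46×46 mm in cross-section, from z = 0 to the seat underside, each flush with a corner of the seat. Four stretchers, 46 mm wide and 26 mm tall, connect adjacent legs with their undersides at z = 138 mm, each running between the inner faces of the legs it joins and aligned with the legs' outer faces on the other axis.

C is a spool: two coaxial disc flanges of radius 99 mm and thickness 21 mm, joined by a core cylinder of radius 34 mm and height 89 mm. The lower flange rests on z = 0 and the three cylinders share a vertical axis.

Two stools sit around the table at the +y, +x sides. The spool is on top of the table, centred.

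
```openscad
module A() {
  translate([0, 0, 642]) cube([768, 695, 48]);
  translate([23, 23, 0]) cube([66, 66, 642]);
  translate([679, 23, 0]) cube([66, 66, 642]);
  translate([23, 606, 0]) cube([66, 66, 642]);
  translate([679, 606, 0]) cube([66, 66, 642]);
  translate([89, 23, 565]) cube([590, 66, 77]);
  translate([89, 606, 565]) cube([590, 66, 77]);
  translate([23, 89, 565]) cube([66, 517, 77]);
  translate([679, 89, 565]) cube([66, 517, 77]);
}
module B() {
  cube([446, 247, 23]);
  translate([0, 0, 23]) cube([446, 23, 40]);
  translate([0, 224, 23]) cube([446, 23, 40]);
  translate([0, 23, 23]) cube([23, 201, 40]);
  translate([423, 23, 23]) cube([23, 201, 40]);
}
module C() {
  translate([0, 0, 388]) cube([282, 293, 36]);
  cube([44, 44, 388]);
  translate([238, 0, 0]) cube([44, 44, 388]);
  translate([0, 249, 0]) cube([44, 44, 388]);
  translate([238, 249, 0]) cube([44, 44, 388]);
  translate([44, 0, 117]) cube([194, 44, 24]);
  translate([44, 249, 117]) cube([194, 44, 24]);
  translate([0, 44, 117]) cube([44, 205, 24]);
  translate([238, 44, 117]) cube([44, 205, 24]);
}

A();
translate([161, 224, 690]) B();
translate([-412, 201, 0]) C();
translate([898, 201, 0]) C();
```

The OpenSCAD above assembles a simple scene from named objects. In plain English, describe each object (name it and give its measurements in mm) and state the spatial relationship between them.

A is a table with a 768×695 mm rectangular top, 48 mm thick, top surface at z = 690 mm, supported by four 66×66 mm square legs, each inset 23 mm from the nearest pair of top edges, running from the floor. Four apron rails, 66 mm thick and 77 mm tall, run between adjacent legs with their top edges flush with the underside of the top and their outer faces flush with the legs' outer faces.

B is an open storage box with external size 446×247×63 mm and wall thickness 23 mm (the base is also 23 mm thick). The base covers the whole footprint; the four walls stand on the base, with the y-facing walls full-width and the x-facing walls fitting between their inner faces.

C is a four-legged stool. The seat is a 282×293×36 mm slab whose top surface is at z = 424 mm; four square legs, each 44×44 mm in cross-section, run from the floor (z = 0) to the underside of the seat, each flush with a corner of the seat. Four stretchers, 44 mm wide and 24 mm tall, connect adjacent legs with their undersides at z = 117 mm, each running between the inner faces of the legs it joins and aligned with the legs' outer faces on the other axis.

The open box is on top of the table, centred. Two stools sit around the table at the −x, +x sides.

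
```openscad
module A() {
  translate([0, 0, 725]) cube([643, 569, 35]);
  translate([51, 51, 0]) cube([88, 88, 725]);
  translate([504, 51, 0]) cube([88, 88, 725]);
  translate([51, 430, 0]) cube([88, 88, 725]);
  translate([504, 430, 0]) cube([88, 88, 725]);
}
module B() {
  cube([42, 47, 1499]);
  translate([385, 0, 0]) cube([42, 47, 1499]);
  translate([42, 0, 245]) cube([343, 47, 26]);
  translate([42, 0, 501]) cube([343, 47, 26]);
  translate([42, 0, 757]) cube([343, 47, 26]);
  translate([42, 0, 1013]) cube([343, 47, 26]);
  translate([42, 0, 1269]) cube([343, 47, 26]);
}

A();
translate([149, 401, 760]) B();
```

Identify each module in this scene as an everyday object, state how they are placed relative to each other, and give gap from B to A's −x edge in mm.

A is a table. B is a ladder. The ladder is on top of the table. The gap from the ladder to the table's −x edge is 149 mm.

The ladder's min-x is at 149; the table's min-x is 0; gap = 149 mm.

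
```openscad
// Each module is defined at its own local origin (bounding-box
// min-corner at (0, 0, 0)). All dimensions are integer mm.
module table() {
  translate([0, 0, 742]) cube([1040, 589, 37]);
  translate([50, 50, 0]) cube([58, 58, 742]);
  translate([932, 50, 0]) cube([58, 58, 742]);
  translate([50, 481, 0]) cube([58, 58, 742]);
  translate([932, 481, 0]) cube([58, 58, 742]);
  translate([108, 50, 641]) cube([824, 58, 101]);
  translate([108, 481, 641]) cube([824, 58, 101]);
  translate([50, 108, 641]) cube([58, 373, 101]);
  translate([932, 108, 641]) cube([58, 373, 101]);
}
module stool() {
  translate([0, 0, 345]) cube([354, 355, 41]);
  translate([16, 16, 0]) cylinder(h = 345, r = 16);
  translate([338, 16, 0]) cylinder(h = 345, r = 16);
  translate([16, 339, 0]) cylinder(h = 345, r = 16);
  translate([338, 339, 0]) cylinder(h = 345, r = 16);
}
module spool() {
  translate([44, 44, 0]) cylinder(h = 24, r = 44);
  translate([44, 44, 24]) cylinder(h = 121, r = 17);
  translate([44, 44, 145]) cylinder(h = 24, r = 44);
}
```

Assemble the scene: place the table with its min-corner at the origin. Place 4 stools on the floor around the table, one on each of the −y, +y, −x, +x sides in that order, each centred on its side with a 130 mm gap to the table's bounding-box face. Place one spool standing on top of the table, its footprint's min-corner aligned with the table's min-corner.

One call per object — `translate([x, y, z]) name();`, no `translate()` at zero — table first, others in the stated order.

table();
translate([343, -485, 0]) stool();
translate([343, 719, 0]) stool();
translate([-484, 117, 0]) stool();
translate([1170, 117, 0]) stool();
translate([0, 0, 779]) spool();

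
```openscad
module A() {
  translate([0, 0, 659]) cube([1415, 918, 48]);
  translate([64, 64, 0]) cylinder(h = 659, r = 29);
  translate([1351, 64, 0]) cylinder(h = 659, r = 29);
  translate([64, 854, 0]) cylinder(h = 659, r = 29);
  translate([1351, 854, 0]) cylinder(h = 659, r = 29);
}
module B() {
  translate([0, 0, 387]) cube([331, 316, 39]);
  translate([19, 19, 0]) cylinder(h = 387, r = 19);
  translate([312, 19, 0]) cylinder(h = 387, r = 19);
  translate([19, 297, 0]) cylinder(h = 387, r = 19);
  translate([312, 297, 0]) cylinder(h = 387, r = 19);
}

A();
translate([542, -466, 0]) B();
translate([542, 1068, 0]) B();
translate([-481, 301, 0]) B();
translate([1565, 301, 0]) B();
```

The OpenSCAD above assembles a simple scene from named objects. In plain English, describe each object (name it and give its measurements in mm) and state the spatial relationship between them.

A is a rectangular dining table. The top is 1415×918×48 mm with its upper surface at z = 707 mm. It stands on four round legs of 58 mm diameter, each leg's bounding box inset 35 mm from the nearest pair of top edges, running from the floor to the underside of the top.

B is a four-legged stool. The seat is a 331×316×39 mm slab whose top surface is at z = 426 mm; four round legs, each 38 mm in diameter, run from the floor (z = 0) to the underside of the seat, each leg's axis is inset half a diameter from the nearest pair of seat edges (so the leg's bounding box is flush with the corner).

Four stools sit around the table at the −y, +y, −x, +x sides.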